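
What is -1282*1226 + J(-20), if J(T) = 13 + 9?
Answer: -1571710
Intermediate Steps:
J(T) = 22
-1282*1226 + J(-20) = -1282*1226 + 22 = -1571732 + 22 = -1571710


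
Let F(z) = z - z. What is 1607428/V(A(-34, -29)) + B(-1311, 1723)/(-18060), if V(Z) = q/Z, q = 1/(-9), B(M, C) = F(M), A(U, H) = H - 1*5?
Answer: 491872968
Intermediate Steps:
A(U, H) = -5 + H (A(U, H) = H - 5 = -5 + H)
F(z) = 0
B(M, C) = 0
q = -1/9 ≈ -0.11111
V(Z) = -1/(9*Z)
1607428/V(A(-34, -29)) + B(-1311, 1723)/(-18060) = 1607428/((-1/(9*(-5 - 29)))) + 0/(-18060) = 1607428/((-1/9/(-34))) + 0*(-1/18060) = 1607428/((-1/9*(-1/34))) + 0 = 1607428/(1/306) + 0 = 1607428*306 + 0 = 491872968 + 0 = 491872968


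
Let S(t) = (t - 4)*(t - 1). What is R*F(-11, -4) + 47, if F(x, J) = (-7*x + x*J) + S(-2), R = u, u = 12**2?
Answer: 20063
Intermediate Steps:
S(t) = (-1 + t)*(-4 + t) (S(t) = (-4 + t)*(-1 + t) = (-1 + t)*(-4 + t))
u = 144
R = 144
F(x, J) = 18 - 7*x + J*x (F(x, J) = (-7*x + x*J) + (4 + (-2)**2 - 5*(-2)) = (-7*x + J*x) + (4 + 4 + 10) = (-7*x + J*x) + 18 = 18 - 7*x + J*x)
R*F(-11, -4) + 47 = 144*(18 - 7*(-11) - 4*(-11)) + 47 = 144*(18 + 77 + 44) + 47 = 144*139 + 47 = 20016 + 47 = 20063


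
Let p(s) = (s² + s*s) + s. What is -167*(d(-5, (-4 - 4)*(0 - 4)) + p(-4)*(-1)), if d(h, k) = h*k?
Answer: 31396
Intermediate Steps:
p(s) = s + 2*s² (p(s) = (s² + s²) + s = 2*s² + s = s + 2*s²)
-167*(d(-5, (-4 - 4)*(0 - 4)) + p(-4)*(-1)) = -167*(-5*(-4 - 4)*(0 - 4) - 4*(1 + 2*(-4))*(-1)) = -167*(-(-40)*(-4) - 4*(1 - 8)*(-1)) = -167*(-5*32 - 4*(-7)*(-1)) = -167*(-160 + 28*(-1)) = -167*(-160 - 28) = -167*(-188) = 31396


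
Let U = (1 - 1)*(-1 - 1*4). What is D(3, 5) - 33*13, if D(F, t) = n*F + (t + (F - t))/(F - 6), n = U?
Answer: -430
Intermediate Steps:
U = 0 (U = 0*(-1 - 4) = 0*(-5) = 0)
n = 0
D(F, t) = F/(-6 + F) (D(F, t) = 0*F + (t + (F - t))/(F - 6) = 0 + F/(-6 + F) = F/(-6 + F))
D(3, 5) - 33*13 = 3/(-6 + 3) - 33*13 = 3/(-3) - 429 = 3*(-⅓) - 429 = -1 - 429 = -430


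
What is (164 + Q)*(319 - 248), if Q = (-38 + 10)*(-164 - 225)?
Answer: 784976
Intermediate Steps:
Q = 10892 (Q = -28*(-389) = 10892)
(164 + Q)*(319 - 248) = (164 + 10892)*(319 - 248) = 11056*71 = 784976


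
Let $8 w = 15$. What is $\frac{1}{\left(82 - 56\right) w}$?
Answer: $\frac{4}{195} \approx 0.020513$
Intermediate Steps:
$w = \frac{15}{8}$ ($w = \frac{1}{8} \cdot 15 = \frac{15}{8} \approx 1.875$)
$\frac{1}{\left(82 - 56\right) w} = \frac{1}{\left(82 - 56\right) \frac{15}{8}} = \frac{1}{26 \cdot \frac{15}{8}} = \frac{1}{\frac{195}{4}} = \frac{4}{195}$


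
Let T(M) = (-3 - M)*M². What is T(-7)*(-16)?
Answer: -3136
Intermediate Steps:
T(M) = M²*(-3 - M)
T(-7)*(-16) = ((-7)²*(-3 - 1*(-7)))*(-16) = (49*(-3 + 7))*(-16) = (49*4)*(-16) = 196*(-16) = -3136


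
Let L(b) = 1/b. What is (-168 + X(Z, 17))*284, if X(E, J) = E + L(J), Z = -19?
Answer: -902552/17 ≈ -53091.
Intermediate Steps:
X(E, J) = E + 1/J
(-168 + X(Z, 17))*284 = (-168 + (-19 + 1/17))*284 = (-168 - 322/17)*284 = -3178/17*284 = -902552/17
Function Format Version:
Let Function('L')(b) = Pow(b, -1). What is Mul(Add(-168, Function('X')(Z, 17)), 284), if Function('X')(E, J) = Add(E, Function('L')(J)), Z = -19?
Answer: Rational(-902552, 17) ≈ -53091.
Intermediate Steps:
Function('X')(E, J) = Add(E, Pow(J, -1))
Mul(Add(-168, Function('X')(Z, 17)), 284) = Mul(Add(-168, Add(-19, Pow(17, -1))), 284) = Mul(Add(-168, Add(-19, Rational(1, 17))), 284) = Mul(Add(-168, Rational(-322, 17)), 284) = Mul(Rational(-3178, 17), 284) = Rational(-902552, 17)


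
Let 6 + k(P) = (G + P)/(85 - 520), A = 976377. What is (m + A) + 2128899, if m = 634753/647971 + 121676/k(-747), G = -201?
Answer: 551643769384263/179487967 ≈ 3.0734e+6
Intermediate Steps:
k(P) = -803/145 - P/435 (k(P) = -6 + (-201 + P)/(85 - 520) = -6 + (-201 + P)/(-435) = -6 + (-201 + P)*(-1/435) = -6 + (67/145 - P/435) = -803/145 - P/435)
m = -5715906829629/179487967 (m = 634753/647971 + 121676/(-803/145 - 1/435*(-747)) = 634753*(1/647971) + 121676/(-803/145 + 249/145) = 634753/647971 + 121676/(-554/145) = 634753/647971 + 121676*(-145/554) = 634753/647971 - 8821510/277 = -5715906829629/179487967 ≈ -31846.)
(m + A) + 2128899 = (-5715906829629/179487967 + 976377) + 2128899 = 169532015925930/179487967 + 2128899 = 551643769384263/179487967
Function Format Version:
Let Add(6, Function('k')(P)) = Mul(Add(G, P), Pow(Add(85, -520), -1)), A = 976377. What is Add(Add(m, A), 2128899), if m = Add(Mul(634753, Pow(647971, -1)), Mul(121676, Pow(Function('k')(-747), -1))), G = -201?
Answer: Rational(551643769384263, 179487967) ≈ 3.0734e+6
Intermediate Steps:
Function('k')(P) = Add(Rational(-803, 145), Mul(Rational(-1, 435), P)) (Function('k')(P) = Add(-6, Mul(Add(-201, P), Pow(Add(85, -520), -1))) = Add(-6, Mul(Add(-201, P), Pow(-435, -1))) = Add(-6, Mul(Add(-201, P), Rational(-1, 435))) = Add(-6, Add(Rational(67, 145), Mul(Rational(-1, 435), P))) = Add(Rational(-803, 145), Mul(Rational(-1, 435), P)))
m = Rational(-5715906829629, 179487967) (m = Add(Mul(634753, Pow(647971, -1)), Mul(121676, Pow(Add(Rational(-803, 145), Mul(Rational(-1, 435), -747)), -1))) = Add(Mul(634753, Rational(1, 647971)), Mul(121676, Pow(Add(Rational(-803, 145), Rational(249, 145)), -1))) = Add(Rational(634753, 647971), Mul(121676, Pow(Rational(-554, 145), -1))) = Add(Rational(634753, 647971), Mul(121676, Rational(-145, 554))) = Add(Rational(634753, 647971), Rational(-8821510, 277)) = Rational(-5715906829629, 179487967) ≈ -31846.)
Add(Add(m, A), 2128899) = Add(Add(Rational(-5715906829629, 179487967), 976377), 2128899) = Add(Rational(169532015925930, 179487967), 2128899) = Rational(551643769384263, 179487967)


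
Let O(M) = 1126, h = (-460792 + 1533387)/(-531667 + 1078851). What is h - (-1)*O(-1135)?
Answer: 617201779/547184 ≈ 1128.0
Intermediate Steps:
h = 1072595/547184 ≈ 1.9602
h - (-1)*O(-1135) = 1072595/547184 - (-1)*1126 = 1072595/547184 - 1*(-1126) = 1072595/547184 + 1126 = 617201779/547184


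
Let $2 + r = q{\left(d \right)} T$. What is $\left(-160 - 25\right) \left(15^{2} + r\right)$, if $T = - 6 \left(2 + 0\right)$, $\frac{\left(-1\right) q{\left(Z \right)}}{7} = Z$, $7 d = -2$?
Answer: $-36815$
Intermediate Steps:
$d = - \frac{2}{7}$ ($d = \frac{1}{7} \left(-2\right) = - \frac{2}{7} \approx -0.28571$)
$q{\left(Z \right)} = - 7 Z$
$T = -12$ ($T = \left(-6\right) 2 = -12$)
$r = -26$ ($r = -2 + \left(-7\right) \left(- \frac{2}{7}\right) \left(-12\right) = -2 + 2 \left(-12\right) = -2 - 24 = -26$)
$\left(-160 - 25\right) \left(15^{2} + r\right) = \left(-160 - 25\right) \left(15^{2} - 26\right) = \left(-160 - 25\right) \left(225 - 26\right) = \left(-185\right) 199 = -36815$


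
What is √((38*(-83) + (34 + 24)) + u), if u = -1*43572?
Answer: 2*I*√11667 ≈ 216.03*I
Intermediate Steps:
u = -43572
√((38*(-83) + (34 + 24)) + u) = √((38*(-83) + (34 + 24)) - 43572) = √((-3154 + 58) - 43572) = √(-3096 - 43572) = √(-46668) = 2*I*√11667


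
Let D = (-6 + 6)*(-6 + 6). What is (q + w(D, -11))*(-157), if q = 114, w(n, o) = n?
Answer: -17898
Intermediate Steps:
D = 0 (D = 0*0 = 0)
(q + w(D, -11))*(-157) = (114 + 0)*(-157) = 114*(-157) = -17898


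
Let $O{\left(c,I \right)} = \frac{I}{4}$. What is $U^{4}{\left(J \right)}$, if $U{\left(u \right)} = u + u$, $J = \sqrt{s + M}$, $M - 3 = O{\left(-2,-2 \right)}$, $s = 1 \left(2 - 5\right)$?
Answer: $4$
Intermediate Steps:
$O{\left(c,I \right)} = \frac{I}{4}$ ($O{\left(c,I \right)} = I \frac{1}{4} = \frac{I}{4}$)
$s = -3$ ($s = 1 \left(-3\right) = -3$)
$M = \frac{5}{2}$ ($M = 3 + \frac{1}{4} \left(-2\right) = 3 - \frac{1}{2} = \frac{5}{2} \approx 2.5$)
$J = \frac{i \sqrt{2}}{2}$ ($J = \sqrt{-3 + \frac{5}{2}} = \sqrt{- \frac{1}{2}} = \frac{i \sqrt{2}}{2} \approx 0.70711 i$)
$U{\left(u \right)} = 2 u$
$U^{4}{\left(J \right)} = \left(2 \frac{i \sqrt{2}}{2}\right)^{4} = \left(i \sqrt{2}\right)^{4} = 4$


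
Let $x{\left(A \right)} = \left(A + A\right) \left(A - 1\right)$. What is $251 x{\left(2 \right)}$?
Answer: $1004$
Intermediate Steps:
$x{\left(A \right)} = 2 A \left(-1 + A\right)$
$251 x{\left(2 \right)} = 251 \cdot 2 \cdot 2 \left(-1 + 2\right) = 251 \cdot 2 \cdot 2 \cdot 1 = 251 \cdot 4 = 1004$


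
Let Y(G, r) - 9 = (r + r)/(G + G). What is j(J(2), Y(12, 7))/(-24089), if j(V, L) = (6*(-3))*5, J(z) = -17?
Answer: 90/24089 ≈ 0.0037361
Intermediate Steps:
Y(G, r) = 9 + r/G (Y(G, r) = 9 + (r + r)/(G + G) = 9 + (2*r)/((2*G)) = 9 + (2*r)*(1/(2*G)) = 9 + r/G)
j(V, L) = -90 (j(V, L) = -18*5 = -90)
j(J(2), Y(12, 7))/(-24089) = -90/(-24089) = -90*(-1/24089) = 90/24089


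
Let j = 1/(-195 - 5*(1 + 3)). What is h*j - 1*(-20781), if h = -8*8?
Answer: 4467979/215 ≈ 20781.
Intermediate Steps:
h = -64
j = -1/215 (j = 1/(-195 - 5*4) = 1/(-195 - 20) = 1/(-215) = -1/215 ≈ -0.0046512)
h*j - 1*(-20781) = -64*(-1/215) - 1*(-20781) = 64/215 + 20781 = 4467979/215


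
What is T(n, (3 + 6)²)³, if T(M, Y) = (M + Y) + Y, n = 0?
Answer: 4251528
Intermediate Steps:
T(M, Y) = M + 2*Y
T(n, (3 + 6)²)³ = (0 + 2*(3 + 6)²)³ = (0 + 2*9²)³ = (0 + 2*81)³ = (0 + 162)³ = 162³ = 4251528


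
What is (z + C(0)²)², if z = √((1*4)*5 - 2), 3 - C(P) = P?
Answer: 99 + 54*√2 ≈ 175.37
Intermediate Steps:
C(P) = 3 - P
z = 3*√2 (z = √(4*5 - 2) = √(20 - 2) = √18 = 3*√2 ≈ 4.2426)
(z + C(0)²)² = (3*√2 + (3 - 1*0)²)² = (3*√2 + (3 + 0)²)² = (3*√2 + 3²)² = (3*√2 + 9)² = (9 + 3*√2)²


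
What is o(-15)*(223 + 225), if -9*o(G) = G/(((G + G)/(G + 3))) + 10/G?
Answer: 8960/27 ≈ 331.85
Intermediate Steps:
o(G) = -1/6 - 10/(9*G) - G/18 (o(G) = -(G/(((G + G)/(G + 3))) + 10/G)/9 = -(G/(((2*G)/(3 + G))) + 10/G)/9 = -(G/((2*G/(3 + G))) + 10/G)/9 = -(G*((3 + G)/(2*G)) + 10/G)/9 = -((3/2 + G/2) + 10/G)/9 = -(3/2 + G/2 + 10/G)/9 = -1/6 - 10/(9*G) - G/18)
o(-15)*(223 + 225) = ((1/18)*(-20 - 1*(-15)*(3 - 15))/(-15))*(223 + 225) = ((1/18)*(-1/15)*(-20 - 1*(-15)*(-12)))*448 = ((1/18)*(-1/15)*(-20 - 180))*448 = ((1/18)*(-1/15)*(-200))*448 = (20/27)*448 = 8960/27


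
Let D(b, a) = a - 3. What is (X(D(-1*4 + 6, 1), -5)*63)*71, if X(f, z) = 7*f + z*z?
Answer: 49203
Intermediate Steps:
D(b, a) = -3 + a
X(f, z) = z² + 7*f (X(f, z) = 7*f + z² = z² + 7*f)
(X(D(-1*4 + 6, 1), -5)*63)*71 = (((-5)² + 7*(-3 + 1))*63)*71 = ((25 + 7*(-2))*63)*71 = ((25 - 14)*63)*71 = (11*63)*71 = 693*71 = 49203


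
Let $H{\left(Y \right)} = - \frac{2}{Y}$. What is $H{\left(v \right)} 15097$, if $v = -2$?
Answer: $15097$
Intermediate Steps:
$H{\left(v \right)} 15097 = - \frac{2}{-2} \cdot 15097 = \left(-2\right) \left(- \frac{1}{2}\right) 15097 = 1 \cdot 15097 = 15097$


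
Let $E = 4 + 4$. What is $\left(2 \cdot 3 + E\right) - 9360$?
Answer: $-9346$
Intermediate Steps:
$E = 8$
$\left(2 \cdot 3 + E\right) - 9360 = \left(2 \cdot 3 + 8\right) - 9360 = \left(6 + 8\right) - 9360 = 14 - 9360 = -9346$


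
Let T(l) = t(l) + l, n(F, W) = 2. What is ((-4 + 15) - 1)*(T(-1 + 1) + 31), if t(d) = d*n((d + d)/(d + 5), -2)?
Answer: 310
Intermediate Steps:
t(d) = 2*d (t(d) = d*2 = 2*d)
T(l) = 3*l (T(l) = 2*l + l = 3*l)
((-4 + 15) - 1)*(T(-1 + 1) + 31) = ((-4 + 15) - 1)*(3*(-1 + 1) + 31) = (11 - 1)*(3*0 + 31) = 10*(0 + 31) = 10*31 = 310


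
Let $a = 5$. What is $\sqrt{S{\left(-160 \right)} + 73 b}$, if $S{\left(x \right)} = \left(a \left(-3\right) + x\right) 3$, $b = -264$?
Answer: $i \sqrt{19797} \approx 140.7 i$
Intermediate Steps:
$S{\left(x \right)} = -45 + 3 x$ ($S{\left(x \right)} = \left(5 \left(-3\right) + x\right) 3 = \left(-15 + x\right) 3 = -45 + 3 x$)
$\sqrt{S{\left(-160 \right)} + 73 b} = \sqrt{\left(-45 + 3 \left(-160\right)\right) + 73 \left(-264\right)} = \sqrt{\left(-45 - 480\right) - 19272} = \sqrt{-525 - 19272} = \sqrt{-19797} = i \sqrt{19797}$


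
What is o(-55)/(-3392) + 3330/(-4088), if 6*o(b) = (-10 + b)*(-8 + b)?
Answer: -3521355/3466624 ≈ -1.0158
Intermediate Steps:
o(b) = (-10 + b)*(-8 + b)/6 (o(b) = ((-10 + b)*(-8 + b))/6 = (-10 + b)*(-8 + b)/6)
o(-55)/(-3392) + 3330/(-4088) = (40/3 - 3*(-55) + (1/6)*(-55)**2)/(-3392) + 3330/(-4088) = (40/3 + 165 + (1/6)*3025)*(-1/3392) + 3330*(-1/4088) = (40/3 + 165 + 3025/6)*(-1/3392) - 1665/2044 = (1365/2)*(-1/3392) - 1665/2044 = -1365/6784 - 1665/2044 = -3521355/3466624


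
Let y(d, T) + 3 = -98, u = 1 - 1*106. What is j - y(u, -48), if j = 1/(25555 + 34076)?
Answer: 6022732/59631 ≈ 101.00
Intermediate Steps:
u = -105 (u = 1 - 106 = -105)
y(d, T) = -101 (y(d, T) = -3 - 98 = -101)
j = 1/59631 ≈ 1.6770e-5
j - y(u, -48) = 1/59631 - 1*(-101) = 1/59631 + 101 = 6022732/59631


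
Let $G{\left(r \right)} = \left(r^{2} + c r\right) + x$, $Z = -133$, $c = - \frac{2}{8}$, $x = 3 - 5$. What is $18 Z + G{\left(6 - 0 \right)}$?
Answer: $- \frac{4723}{2} \approx -2361.5$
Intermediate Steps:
$x = -2$ ($x = 3 - 5 = -2$)
$c = - \frac{1}{4}$ ($c = \left(-2\right) \frac{1}{8} = - \frac{1}{4} \approx -0.25$)
$G{\left(r \right)} = -2 + r^{2} - \frac{r}{4}$ ($G{\left(r \right)} = \left(r^{2} - \frac{r}{4}\right) - 2 = -2 + r^{2} - \frac{r}{4}$)
$18 Z + G{\left(6 - 0 \right)} = 18 \left(-133\right) - \left(2 - \left(6 - 0\right)^{2} + \frac{6 - 0}{4}\right) = -2394 - \left(2 - \left(6 + 0\right)^{2} + \frac{6 + 0}{4}\right) = -2394 - \left(\frac{7}{2} - 36\right) = -2394 - - \frac{65}{2} = -2394 + \frac{65}{2} = - \frac{4723}{2}$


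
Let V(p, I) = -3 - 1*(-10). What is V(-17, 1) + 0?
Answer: 7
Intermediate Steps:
V(p, I) = 7 (V(p, I) = -3 + 10 = 7)
V(-17, 1) + 0 = 7 + 0 = 7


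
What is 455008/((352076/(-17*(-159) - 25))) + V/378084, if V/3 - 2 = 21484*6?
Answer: 19201492806591/5546429266 ≈ 3462.0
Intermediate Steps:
V = 386718 (V = 6 + 3*(21484*6) = 6 + 3*128904 = 6 + 386712 = 386718)
455008/((352076/(-17*(-159) - 25))) + V/378084 = 455008/((352076/(-17*(-159) - 25))) + 386718/378084 = 455008/((352076/(2703 - 25))) + 386718*(1/378084) = 455008/((352076/2678)) + 64453/63014 = 455008/((352076*(1/2678))) + 64453/63014 = 455008/(176038/1339) + 64453/63014 = 455008*(1339/176038) + 64453/63014 = 304627856/88019 + 64453/63014 = 19201492806591/5546429266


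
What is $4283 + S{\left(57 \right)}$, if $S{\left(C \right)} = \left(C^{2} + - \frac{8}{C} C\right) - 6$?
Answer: $7518$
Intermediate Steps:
$S{\left(C \right)} = -14 + C^{2}$ ($S{\left(C \right)} = \left(C^{2} - 8\right) - 6 = \left(-8 + C^{2}\right) - 6 = -14 + C^{2}$)
$4283 + S{\left(57 \right)} = 4283 - \left(14 - 57^{2}\right) = 4283 + \left(-14 + 3249\right) = 4283 + 3235 = 7518$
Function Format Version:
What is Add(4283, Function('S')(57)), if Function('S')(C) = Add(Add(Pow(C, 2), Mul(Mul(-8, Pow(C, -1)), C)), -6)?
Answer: 7518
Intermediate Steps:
Function('S')(C) = Add(-14, Pow(C, 2)) (Function('S')(C) = Add(Add(Pow(C, 2), -8), -6) = Add(Add(-8, Pow(C, 2)), -6) = Add(-14, Pow(C, 2)))
Add(4283, Function('S')(57)) = Add(4283, Add(-14, Pow(57, 2))) = Add(4283, Add(-14, 3249)) = Add(4283, 3235) = 7518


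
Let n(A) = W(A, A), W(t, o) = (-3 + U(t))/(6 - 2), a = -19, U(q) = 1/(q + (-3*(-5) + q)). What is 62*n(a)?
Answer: -1085/23 ≈ -47.174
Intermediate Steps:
U(q) = 1/(15 + 2*q) (U(q) = 1/(q + (15 + q)) = 1/(15 + 2*q))
W(t, o) = -¾ + 1/(4*(15 + 2*t)) (W(t, o) = (-3 + 1/(15 + 2*t))/(6 - 2) = (-3 + 1/(15 + 2*t))/4 = (-3 + 1/(15 + 2*t))*(¼) = -¾ + 1/(4*(15 + 2*t)))
n(A) = (-22 - 3*A)/(2*(15 + 2*A))
62*n(a) = 62*((-22 - 3*(-19))/(2*(15 + 2*(-19)))) = 62*((-22 + 57)/(2*(15 - 38))) = 62*((½)*35/(-23)) = 62*((½)*(-1/23)*35) = 62*(-35/46) = -1085/23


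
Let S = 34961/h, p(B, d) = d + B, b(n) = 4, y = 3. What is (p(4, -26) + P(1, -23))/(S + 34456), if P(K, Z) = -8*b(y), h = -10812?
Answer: -583848/372503311 ≈ -0.0015674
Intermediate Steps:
p(B, d) = B + d
S = -34961/10812 (S = 34961/(-10812) = 34961*(-1/10812) = -34961/10812 ≈ -3.2335)
P(K, Z) = -32 (P(K, Z) = -8*4 = -32)
(p(4, -26) + P(1, -23))/(S + 34456) = ((4 - 26) - 32)/(-34961/10812 + 34456) = (-22 - 32)/(372503311/10812) = -54*10812/372503311 = -583848/372503311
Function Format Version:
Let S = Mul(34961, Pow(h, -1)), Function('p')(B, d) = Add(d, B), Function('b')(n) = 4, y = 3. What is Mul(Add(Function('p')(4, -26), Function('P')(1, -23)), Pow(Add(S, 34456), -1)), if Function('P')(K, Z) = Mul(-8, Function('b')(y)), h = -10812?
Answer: Rational(-583848, 372503311) ≈ -0.0015674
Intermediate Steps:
Function('p')(B, d) = Add(B, d)
S = Rational(-34961, 10812) (S = Mul(34961, Pow(-10812, -1)) = Mul(34961, Rational(-1, 10812)) = Rational(-34961, 10812) ≈ -3.2335)
Function('P')(K, Z) = -32 (Function('P')(K, Z) = Mul(-8, 4) = -32)
Mul(Add(Function('p')(4, -26), Function('P')(1, -23)), Pow(Add(S, 34456), -1)) = Mul(Add(Add(4, -26), -32), Pow(Add(Rational(-34961, 10812), 34456), -1)) = Mul(Add(-22, -32), Pow(Rational(372503311, 10812), -1)) = Mul(-54, Rational(10812, 372503311)) = Rational(-583848, 372503311)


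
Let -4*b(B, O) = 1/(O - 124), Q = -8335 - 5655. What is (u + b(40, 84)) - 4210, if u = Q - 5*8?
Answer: -2918399/160 ≈ -18240.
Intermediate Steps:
Q = -13990
b(B, O) = -1/(4*(-124 + O)) (b(B, O) = -1/(4*(O - 124)) = -1/(4*(-124 + O)))
u = -14030 (u = -13990 - 5*8 = -13990 - 40 = -14030)
(u + b(40, 84)) - 4210 = (-14030 - 1/(-496 + 4*84)) - 4210 = (-14030 - 1/(-496 + 336)) - 4210 = (-14030 - 1/(-160)) - 4210 = (-14030 - 1*(-1/160)) - 4210 = (-14030 + 1/160) - 4210 = -2244799/160 - 4210 = -2918399/160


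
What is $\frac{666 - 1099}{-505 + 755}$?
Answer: $- \frac{433}{250} \approx -1.732$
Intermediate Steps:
$\frac{666 - 1099}{-505 + 755} = \frac{1}{250} \left(-433\right) = - \frac{433}{250}$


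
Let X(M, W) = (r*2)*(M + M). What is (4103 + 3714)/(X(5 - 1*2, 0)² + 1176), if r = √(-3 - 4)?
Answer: 7817/168 ≈ 46.530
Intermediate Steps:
r = I*√7 (r = √(-7) = I*√7 ≈ 2.6458*I)
X(M, W) = 4*I*M*√7 (X(M, W) = ((I*√7)*2)*(M + M) = (2*I*√7)*(2*M) = 4*I*M*√7)
(4103 + 3714)/(X(5 - 1*2, 0)² + 1176) = (4103 + 3714)/((4*I*(5 - 1*2)*√7)² + 1176) = 7817/((4*I*(5 - 2)*√7)² + 1176) = 7817/((4*I*3*√7)² + 1176) = 7817/((12*I*√7)² + 1176) = 7817/(-1008 + 1176) = 7817/168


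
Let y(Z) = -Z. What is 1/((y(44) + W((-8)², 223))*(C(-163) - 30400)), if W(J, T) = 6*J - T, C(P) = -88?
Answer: -1/3567096 ≈ -2.8034e-7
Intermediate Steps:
W(J, T) = -T + 6*J
1/((y(44) + W((-8)², 223))*(C(-163) - 30400)) = 1/((-1*44 + (-1*223 + 6*(-8)²))*(-88 - 30400)) = 1/((-44 + (-223 + 6*64))*(-30488)) = 1/((-44 + (-223 + 384))*(-30488)) = 1/((-44 + 161)*(-30488)) = 1/(117*(-30488)) = 1/(-3567096) = -1/3567096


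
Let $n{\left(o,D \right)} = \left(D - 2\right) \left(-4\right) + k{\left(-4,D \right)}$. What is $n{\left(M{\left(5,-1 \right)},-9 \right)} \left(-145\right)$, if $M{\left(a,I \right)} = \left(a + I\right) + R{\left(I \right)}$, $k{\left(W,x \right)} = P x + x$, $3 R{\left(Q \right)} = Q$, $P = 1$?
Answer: $-3770$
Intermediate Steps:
$R{\left(Q \right)} = \frac{Q}{3}$
$k{\left(W,x \right)} = 2 x$ ($k{\left(W,x \right)} = 1 x + x = x + x = 2 x$)
$M{\left(a,I \right)} = a + \frac{4 I}{3}$ ($M{\left(a,I \right)} = \left(a + I\right) + \frac{I}{3} = \left(I + a\right) + \frac{I}{3} = a + \frac{4 I}{3}$)
$n{\left(o,D \right)} = 8 - 2 D$ ($n{\left(o,D \right)} = \left(D - 2\right) \left(-4\right) + 2 D = \left(-2 + D\right) \left(-4\right) + 2 D = \left(8 - 4 D\right) + 2 D = 8 - 2 D$)
$n{\left(M{\left(5,-1 \right)},-9 \right)} \left(-145\right) = \left(8 - -18\right) \left(-145\right) = \left(8 + 18\right) \left(-145\right) = 26 \left(-145\right) = -3770$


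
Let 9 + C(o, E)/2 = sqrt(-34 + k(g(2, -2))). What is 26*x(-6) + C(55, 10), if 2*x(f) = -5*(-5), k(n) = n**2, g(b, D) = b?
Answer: 307 + 2*I*sqrt(30) ≈ 307.0 + 10.954*I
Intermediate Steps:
x(f) = 25/2 (x(f) = (-5*(-5))/2 = (1/2)*25 = 25/2)
C(o, E) = -18 + 2*I*sqrt(30) (C(o, E) = -18 + 2*sqrt(-34 + 2**2) = -18 + 2*sqrt(-34 + 4) = -18 + 2*sqrt(-30) = -18 + 2*(I*sqrt(30)) = -18 + 2*I*sqrt(30))
26*x(-6) + C(55, 10) = 26*(25/2) + (-18 + 2*I*sqrt(30)) = 325 + (-18 + 2*I*sqrt(30)) = 307 + 2*I*sqrt(30)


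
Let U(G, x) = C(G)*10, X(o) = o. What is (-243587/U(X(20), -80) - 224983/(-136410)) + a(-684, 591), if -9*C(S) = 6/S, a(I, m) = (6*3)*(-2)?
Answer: 99678422233/136410 ≈ 7.3073e+5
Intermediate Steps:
a(I, m) = -36 (a(I, m) = 18*(-2) = -36)
C(S) = -2/(3*S)
U(G, x) = -20/(3*G) (U(G, x) = -2/(3*G)*10 = -20/(3*G))
(-243587/U(X(20), -80) - 224983/(-136410)) + a(-684, 591) = (-243587/((-20/3/20)) - 224983/(-136410)) - 36 = (-243587/((-20/3*1/20)) - 224983*(-1/136410)) - 36 = (-243587/(-⅓) + 224983/136410) - 36 = (-243587*(-3) + 224983/136410) - 36 = (730761 + 224983/136410) - 36 = 99683332993/136410 - 36 = 99678422233/136410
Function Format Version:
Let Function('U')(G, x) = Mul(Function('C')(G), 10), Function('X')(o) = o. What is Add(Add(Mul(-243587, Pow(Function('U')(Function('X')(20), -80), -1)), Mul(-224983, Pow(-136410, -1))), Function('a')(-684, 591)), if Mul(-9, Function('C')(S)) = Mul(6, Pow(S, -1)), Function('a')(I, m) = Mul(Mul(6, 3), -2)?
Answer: Rational(99678422233, 136410) ≈ 7.3073e+5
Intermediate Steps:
Function('a')(I, m) = -36 (Function('a')(I, m) = Mul(18, -2) = -36)
Function('C')(S) = Mul(Rational(-2, 3), Pow(S, -1)) (Function('C')(S) = Mul(Rational(-1, 9), Mul(6, Pow(S, -1))) = Mul(Rational(-2, 3), Pow(S, -1)))
Function('U')(G, x) = Mul(Rational(-20, 3), Pow(G, -1)) (Function('U')(G, x) = Mul(Mul(Rational(-2, 3), Pow(G, -1)), 10) = Mul(Rational(-20, 3), Pow(G, -1)))
Add(Add(Mul(-243587, Pow(Function('U')(Function('X')(20), -80), -1)), Mul(-224983, Pow(-136410, -1))), Function('a')(-684, 591)) = Add(Add(Mul(-243587, Pow(Mul(Rational(-20, 3), Pow(20, -1)), -1)), Mul(-224983, Pow(-136410, -1))), -36) = Add(Add(Mul(-243587, Pow(Mul(Rational(-20, 3), Rational(1, 20)), -1)), Mul(-224983, Rational(-1, 136410))), -36) = Add(Add(Mul(-243587, Pow(Rational(-1, 3), -1)), Rational(224983, 136410)), -36) = Add(Add(Mul(-243587, -3), Rational(224983, 136410)), -36) = Add(Add(730761, Rational(224983, 136410)), -36) = Add(Rational(99683332993, 136410), -36) = Rational(99678422233, 136410)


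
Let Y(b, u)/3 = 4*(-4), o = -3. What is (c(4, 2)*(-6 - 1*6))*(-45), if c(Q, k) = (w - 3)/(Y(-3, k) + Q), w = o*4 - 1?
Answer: 2160/11 ≈ 196.36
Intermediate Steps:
Y(b, u) = -48 (Y(b, u) = 3*(4*(-4)) = 3*(-16) = -48)
w = -13 (w = -3*4 - 1 = -12 - 1 = -13)
c(Q, k) = -16/(-48 + Q) (c(Q, k) = (-13 - 3)/(-48 + Q) = -16/(-48 + Q))
(c(4, 2)*(-6 - 1*6))*(-45) = ((-16/(-48 + 4))*(-6 - 1*6))*(-45) = ((-16/(-44))*(-6 - 6))*(-45) = (-16*(-1/44)*(-12))*(-45) = ((4/11)*(-12))*(-45) = -48/11*(-45) = 2160/11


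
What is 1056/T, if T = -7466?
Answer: -528/3733 ≈ -0.14144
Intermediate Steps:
1056/T = 1056/(-7466) = 1056*(-1/7466) = -528/3733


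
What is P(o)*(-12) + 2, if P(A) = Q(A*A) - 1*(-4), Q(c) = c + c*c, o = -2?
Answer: -286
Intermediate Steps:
Q(c) = c + c²
P(A) = 4 + A²*(1 + A²) (P(A) = (A*A)*(1 + A*A) - 1*(-4) = A²*(1 + A²) + 4 = 4 + A²*(1 + A²))
P(o)*(-12) + 2 = (4 + (-2)² + (-2)⁴)*(-12) + 2 = (4 + 4 + 16)*(-12) + 2 = 24*(-12) + 2 = -288 + 2 = -286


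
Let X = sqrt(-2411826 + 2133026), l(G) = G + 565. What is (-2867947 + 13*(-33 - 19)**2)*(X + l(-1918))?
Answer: 3832771635 - 56655900*I*sqrt(697) ≈ 3.8328e+9 - 1.4958e+9*I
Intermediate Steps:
l(G) = 565 + G
X = 20*I*sqrt(697) (X = sqrt(-278800) = 20*I*sqrt(697) ≈ 528.02*I)
(-2867947 + 13*(-33 - 19)**2)*(X + l(-1918)) = (-2867947 + 13*(-33 - 19)**2)*(20*I*sqrt(697) + (565 - 1918)) = (-2867947 + 13*(-52)**2)*(20*I*sqrt(697) - 1353) = (-2867947 + 13*2704)*(-1353 + 20*I*sqrt(697)) = (-2867947 + 35152)*(-1353 + 20*I*sqrt(697)) = -2832795*(-1353 + 20*I*sqrt(697)) = 3832771635 - 56655900*I*sqrt(697)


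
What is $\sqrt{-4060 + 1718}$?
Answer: $i \sqrt{2342} \approx 48.394 i$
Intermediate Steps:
$\sqrt{-4060 + 1718} = \sqrt{-2342} = i \sqrt{2342}$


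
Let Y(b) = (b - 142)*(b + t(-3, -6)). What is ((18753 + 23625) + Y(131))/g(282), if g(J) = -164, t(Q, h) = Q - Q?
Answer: -40937/164 ≈ -249.62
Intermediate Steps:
t(Q, h) = 0
Y(b) = b*(-142 + b) (Y(b) = (b - 142)*(b + 0) = (-142 + b)*b = b*(-142 + b))
((18753 + 23625) + Y(131))/g(282) = ((18753 + 23625) + 131*(-142 + 131))/(-164) = (42378 + 131*(-11))*(-1/164) = (42378 - 1441)*(-1/164) = 40937*(-1/164) = -40937/164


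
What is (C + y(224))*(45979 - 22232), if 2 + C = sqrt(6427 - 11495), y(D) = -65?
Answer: -1591049 + 47494*I*sqrt(1267) ≈ -1.591e+6 + 1.6905e+6*I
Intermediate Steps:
C = -2 + 2*I*sqrt(1267) (C = -2 + sqrt(6427 - 11495) = -2 + sqrt(-5068) = -2 + 2*I*sqrt(1267) ≈ -2.0 + 71.19*I)
(C + y(224))*(45979 - 22232) = ((-2 + 2*I*sqrt(1267)) - 65)*(45979 - 22232) = (-67 + 2*I*sqrt(1267))*23747 = -1591049 + 47494*I*sqrt(1267)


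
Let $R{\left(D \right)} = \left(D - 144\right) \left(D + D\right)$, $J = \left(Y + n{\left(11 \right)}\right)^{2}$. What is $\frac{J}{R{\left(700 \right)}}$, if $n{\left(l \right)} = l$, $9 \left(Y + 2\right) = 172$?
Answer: $\frac{64009}{63050400} \approx 0.0010152$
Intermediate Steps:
$Y = \frac{154}{9}$ ($Y = -2 + \frac{1}{9} \cdot 172 = -2 + \frac{172}{9} = \frac{154}{9} \approx 17.111$)
$J = \frac{64009}{81}$ ($J = \left(\frac{154}{9} + 11\right)^{2} = \left(\frac{253}{9}\right)^{2} = \frac{64009}{81} \approx 790.23$)
$R{\left(D \right)} = 2 D \left(-144 + D\right)$ ($R{\left(D \right)} = \left(-144 + D\right) 2 D = 2 D \left(-144 + D\right)$)
$\frac{J}{R{\left(700 \right)}} = \frac{64009}{81 \cdot 2 \cdot 700 \left(-144 + 700\right)} = \frac{64009}{81 \cdot 2 \cdot 700 \cdot 556} = \frac{64009}{81 \cdot 778400} = \frac{64009}{81} \cdot \frac{1}{778400} = \frac{64009}{63050400}$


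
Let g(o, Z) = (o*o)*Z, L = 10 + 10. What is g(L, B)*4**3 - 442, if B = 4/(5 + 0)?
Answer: 20038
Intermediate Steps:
L = 20
B = 4/5 ≈ 0.80000
g(o, Z) = Z*o**2 (g(o, Z) = o**2*Z = Z*o**2)
g(L, B)*4**3 - 442 = ((4/5)*20**2)*4**3 - 442 = ((4/5)*400)*64 - 442 = 320*64 - 442 = 20480 - 442 = 20038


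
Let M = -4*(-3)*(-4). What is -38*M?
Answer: 1824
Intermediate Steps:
M = -48 (M = 12*(-4) = -48)
-38*M = -38*(-48) = 1824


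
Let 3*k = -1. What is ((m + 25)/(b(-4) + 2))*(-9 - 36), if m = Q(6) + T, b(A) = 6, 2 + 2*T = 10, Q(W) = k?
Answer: -645/4 ≈ -161.25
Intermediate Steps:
k = -⅓ (k = (⅓)*(-1) = -⅓ ≈ -0.33333)
Q(W) = -⅓
T = 4 (T = -1 + (½)*10 = -1 + 5 = 4)
m = 11/3 (m = -⅓ + 4 = 11/3 ≈ 3.6667)
((m + 25)/(b(-4) + 2))*(-9 - 36) = ((11/3 + 25)/(6 + 2))*(-9 - 36) = ((86/3)/8)*(-45) = ((86/3)*(⅛))*(-45) = (43/12)*(-45) = -645/4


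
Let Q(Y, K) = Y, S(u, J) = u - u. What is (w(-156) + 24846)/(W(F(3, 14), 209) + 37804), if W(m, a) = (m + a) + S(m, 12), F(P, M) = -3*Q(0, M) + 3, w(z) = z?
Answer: 4115/6336 ≈ 0.64946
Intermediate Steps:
S(u, J) = 0
F(P, M) = 3 (F(P, M) = -3*0 + 3 = 0 + 3 = 3)
W(m, a) = a + m (W(m, a) = (m + a) + 0 = (a + m) + 0 = a + m)
(w(-156) + 24846)/(W(F(3, 14), 209) + 37804) = (-156 + 24846)/((209 + 3) + 37804) = 24690/(212 + 37804) = 24690/38016 = 24690*(1/38016) = 4115/6336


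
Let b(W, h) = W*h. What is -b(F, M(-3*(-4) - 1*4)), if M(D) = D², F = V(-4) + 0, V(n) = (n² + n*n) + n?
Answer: -1792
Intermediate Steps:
V(n) = n + 2*n² (V(n) = (n² + n²) + n = 2*n² + n = n + 2*n²)
F = 28 (F = -4*(1 + 2*(-4)) + 0 = -4*(1 - 8) + 0 = -4*(-7) + 0 = 28 + 0 = 28)
-b(F, M(-3*(-4) - 1*4)) = -28*(-3*(-4) - 1*4)² = -28*(12 - 4)² = -28*8² = -28*64 = -1*1792 = -1792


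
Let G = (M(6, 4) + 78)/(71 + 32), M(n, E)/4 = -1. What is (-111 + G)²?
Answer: 129026881/10609 ≈ 12162.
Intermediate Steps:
M(n, E) = -4 (M(n, E) = 4*(-1) = -4)
G = 74/103 (G = (-4 + 78)/(71 + 32) = 74/103 ≈ 0.71845)
(-111 + G)² = (-111 + 74/103)² = (-11359/103)² = 129026881/10609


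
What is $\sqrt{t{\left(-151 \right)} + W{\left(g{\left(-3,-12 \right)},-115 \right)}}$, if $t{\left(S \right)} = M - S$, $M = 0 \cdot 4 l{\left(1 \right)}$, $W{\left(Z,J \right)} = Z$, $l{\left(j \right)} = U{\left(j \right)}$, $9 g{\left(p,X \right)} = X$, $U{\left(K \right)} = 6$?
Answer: $\frac{\sqrt{1347}}{3} \approx 12.234$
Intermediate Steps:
$g{\left(p,X \right)} = \frac{X}{9}$
$l{\left(j \right)} = 6$
$M = 0$ ($M = 0 \cdot 4 \cdot 6 = 0 \cdot 6 = 0$)
$t{\left(S \right)} = - S$ ($t{\left(S \right)} = 0 - S = - S$)
$\sqrt{t{\left(-151 \right)} + W{\left(g{\left(-3,-12 \right)},-115 \right)}} = \sqrt{\left(-1\right) \left(-151\right) + \frac{1}{9} \left(-12\right)} = \sqrt{151 - \frac{4}{3}} = \sqrt{\frac{449}{3}} = \frac{\sqrt{1347}}{3}$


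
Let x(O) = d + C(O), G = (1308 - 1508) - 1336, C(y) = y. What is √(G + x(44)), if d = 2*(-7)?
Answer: I*√1506 ≈ 38.807*I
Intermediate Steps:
d = -14
G = -1536 (G = -200 - 1336 = -1536)
x(O) = -14 + O
√(G + x(44)) = √(-1536 + (-14 + 44)) = √(-1536 + 30) = √(-1506) = I*√1506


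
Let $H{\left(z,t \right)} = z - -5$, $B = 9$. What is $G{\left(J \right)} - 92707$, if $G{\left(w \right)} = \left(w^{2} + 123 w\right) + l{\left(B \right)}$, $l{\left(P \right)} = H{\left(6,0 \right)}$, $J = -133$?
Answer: $-91366$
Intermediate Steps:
$H{\left(z,t \right)} = 5 + z$ ($H{\left(z,t \right)} = z + 5 = 5 + z$)
$l{\left(P \right)} = 11$ ($l{\left(P \right)} = 5 + 6 = 11$)
$G{\left(w \right)} = 11 + w^{2} + 123 w$ ($G{\left(w \right)} = \left(w^{2} + 123 w\right) + 11 = 11 + w^{2} + 123 w$)
$G{\left(J \right)} - 92707 = \left(11 + \left(-133\right)^{2} + 123 \left(-133\right)\right) - 92707 = \left(11 + 17689 - 16359\right) - 92707 = 1341 - 92707 = -91366$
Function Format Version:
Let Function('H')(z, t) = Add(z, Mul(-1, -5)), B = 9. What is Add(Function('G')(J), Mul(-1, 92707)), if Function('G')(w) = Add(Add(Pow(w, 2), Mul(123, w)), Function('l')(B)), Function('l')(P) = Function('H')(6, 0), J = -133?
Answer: -91366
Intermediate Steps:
Function('H')(z, t) = Add(5, z) (Function('H')(z, t) = Add(z, 5) = Add(5, z))
Function('l')(P) = 11 (Function('l')(P) = Add(5, 6) = 11)
Function('G')(w) = Add(11, Pow(w, 2), Mul(123, w)) (Function('G')(w) = Add(Add(Pow(w, 2), Mul(123, w)), 11) = Add(11, Pow(w, 2), Mul(123, w)))
Add(Function('G')(J), Mul(-1, 92707)) = Add(Add(11, Pow(-133, 2), Mul(123, -133)), Mul(-1, 92707)) = Add(Add(11, 17689, -16359), -92707) = Add(1341, -92707) = -91366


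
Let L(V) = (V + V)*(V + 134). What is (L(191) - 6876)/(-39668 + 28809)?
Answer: -117274/10859 ≈ -10.800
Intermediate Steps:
L(V) = 2*V*(134 + V) (L(V) = (2*V)*(134 + V) = 2*V*(134 + V))
(L(191) - 6876)/(-39668 + 28809) = (2*191*(134 + 191) - 6876)/(-39668 + 28809) = (2*191*325 - 6876)/(-10859) = (124150 - 6876)*(-1/10859) = 117274*(-1/10859) = -117274/10859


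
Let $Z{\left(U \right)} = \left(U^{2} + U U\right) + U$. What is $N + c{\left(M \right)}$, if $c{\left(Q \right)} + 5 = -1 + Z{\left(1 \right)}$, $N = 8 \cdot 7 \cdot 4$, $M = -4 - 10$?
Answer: $221$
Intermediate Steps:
$M = -14$
$Z{\left(U \right)} = U + 2 U^{2}$ ($Z{\left(U \right)} = \left(U^{2} + U^{2}\right) + U = 2 U^{2} + U = U + 2 U^{2}$)
$N = 224$ ($N = 56 \cdot 4 = 224$)
$c{\left(Q \right)} = -3$ ($c{\left(Q \right)} = -5 - \left(1 - \left(1 + 2 \cdot 1\right)\right) = -5 - \left(1 - \left(1 + 2\right)\right) = -5 + \left(-1 + 1 \cdot 3\right) = -5 + \left(-1 + 3\right) = -5 + 2 = -3$)
$N + c{\left(M \right)} = 224 - 3 = 221$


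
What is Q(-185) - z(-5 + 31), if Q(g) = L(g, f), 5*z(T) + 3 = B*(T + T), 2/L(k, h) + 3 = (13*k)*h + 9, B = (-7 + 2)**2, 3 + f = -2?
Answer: -15604197/60155 ≈ -259.40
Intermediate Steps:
f = -5 (f = -3 - 2 = -5)
B = 25 (B = (-5)**2 = 25)
L(k, h) = 2/(6 + 13*h*k) (L(k, h) = 2/(-3 + ((13*k)*h + 9)) = 2/(-3 + (13*h*k + 9)) = 2/(-3 + (9 + 13*h*k)) = 2/(6 + 13*h*k))
z(T) = -3/5 + 10*T (z(T) = -3/5 + (25*(T + T))/5 = -3/5 + (25*(2*T))/5 = -3/5 + (50*T)/5 = -3/5 + 10*T)
Q(g) = 2/(6 - 65*g) (Q(g) = 2/(6 + 13*(-5)*g) = 2/(6 - 65*g))
Q(-185) - z(-5 + 31) = -2/(-6 + 65*(-185)) - (-3/5 + 10*(-5 + 31)) = -2/(-6 - 12025) - (-3/5 + 10*26) = -2/(-12031) - (-3/5 + 260) = -2*(-1/12031) - 1*1297/5 = 2/12031 - 1297/5 = -15604197/60155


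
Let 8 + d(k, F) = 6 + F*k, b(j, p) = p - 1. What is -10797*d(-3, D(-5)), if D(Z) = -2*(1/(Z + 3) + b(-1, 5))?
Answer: -205143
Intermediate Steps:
b(j, p) = -1 + p
D(Z) = -8 - 2/(3 + Z) (D(Z) = -2*(1/(Z + 3) + (-1 + 5)) = -2*(1/(3 + Z) + 4) = -2*(4 + 1/(3 + Z)) = -8 - 2/(3 + Z))
d(k, F) = -2 + F*k (d(k, F) = -8 + (6 + F*k) = -2 + F*k)
-10797*d(-3, D(-5)) = -10797*(-2 + (2*(-13 - 4*(-5))/(3 - 5))*(-3)) = -10797*(-2 + (2*(-13 + 20)/(-2))*(-3)) = -10797*(-2 + (2*(-½)*7)*(-3)) = -10797*(-2 - 7*(-3)) = -10797*(-2 + 21) = -10797*19 = -205143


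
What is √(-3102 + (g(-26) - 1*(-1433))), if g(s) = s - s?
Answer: I*√1669 ≈ 40.853*I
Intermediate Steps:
g(s) = 0
√(-3102 + (g(-26) - 1*(-1433))) = √(-3102 + (0 - 1*(-1433))) = √(-3102 + (0 + 1433)) = √(-3102 + 1433) = √(-1669) = I*√1669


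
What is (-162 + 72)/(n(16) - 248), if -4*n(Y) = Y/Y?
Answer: 120/331 ≈ 0.36254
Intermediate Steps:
n(Y) = -1/4 (n(Y) = -Y/(4*Y) = -1/4*1 = -1/4)
(-162 + 72)/(n(16) - 248) = (-162 + 72)/(-1/4 - 248) = -90/(-993/4) = -90*(-4/993) = 120/331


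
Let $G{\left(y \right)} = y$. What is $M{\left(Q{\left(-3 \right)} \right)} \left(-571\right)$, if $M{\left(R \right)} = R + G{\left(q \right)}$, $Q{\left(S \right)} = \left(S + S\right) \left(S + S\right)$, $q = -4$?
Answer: $-18272$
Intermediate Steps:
$Q{\left(S \right)} = 4 S^{2}$ ($Q{\left(S \right)} = 2 S 2 S = 4 S^{2}$)
$M{\left(R \right)} = -4 + R$ ($M{\left(R \right)} = R - 4 = -4 + R$)
$M{\left(Q{\left(-3 \right)} \right)} \left(-571\right) = \left(-4 + 4 \left(-3\right)^{2}\right) \left(-571\right) = \left(-4 + 4 \cdot 9\right) \left(-571\right) = \left(-4 + 36\right) \left(-571\right) = 32 \left(-571\right) = -18272$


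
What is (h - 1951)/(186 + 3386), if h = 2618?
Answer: 667/3572 ≈ 0.18673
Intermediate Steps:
(h - 1951)/(186 + 3386) = (2618 - 1951)/(186 + 3386) = 667/3572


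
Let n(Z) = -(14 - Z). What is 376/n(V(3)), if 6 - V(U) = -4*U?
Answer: 94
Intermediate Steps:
V(U) = 6 + 4*U (V(U) = 6 - (-4)*U = 6 + 4*U)
n(Z) = -14 + Z
376/n(V(3)) = 376/(-14 + (6 + 4*3)) = 376/(-14 + (6 + 12)) = 376/(-14 + 18) = 376/4 = 376*(¼) = 94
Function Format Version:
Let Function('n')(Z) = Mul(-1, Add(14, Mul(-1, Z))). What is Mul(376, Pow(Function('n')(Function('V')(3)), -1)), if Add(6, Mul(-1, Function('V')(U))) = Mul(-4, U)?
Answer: 94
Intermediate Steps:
Function('V')(U) = Add(6, Mul(4, U)) (Function('V')(U) = Add(6, Mul(-1, Mul(-4, U))) = Add(6, Mul(4, U)))
Function('n')(Z) = Add(-14, Z)
Mul(376, Pow(Function('n')(Function('V')(3)), -1)) = Mul(376, Pow(Add(-14, Add(6, Mul(4, 3))), -1)) = Mul(376, Pow(Add(-14, Add(6, 12)), -1)) = Mul(376, Pow(Add(-14, 18), -1)) = Mul(376, Pow(4, -1)) = Mul(376, Rational(1, 4)) = 94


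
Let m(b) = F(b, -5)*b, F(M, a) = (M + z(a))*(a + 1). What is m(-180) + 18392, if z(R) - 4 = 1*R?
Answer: -111928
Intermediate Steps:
z(R) = 4 + R (z(R) = 4 + 1*R = 4 + R)
F(M, a) = (1 + a)*(4 + M + a) (F(M, a) = (M + (4 + a))*(a + 1) = (4 + M + a)*(1 + a) = (1 + a)*(4 + M + a))
m(b) = b*(4 - 4*b) (m(b) = (4 + b - 5 + b*(-5) - 5*(4 - 5))*b = (4 + b - 5 - 5*b - 5*(-1))*b = (4 + b - 5 - 5*b + 5)*b = (4 - 4*b)*b = b*(4 - 4*b))
m(-180) + 18392 = 4*(-180)*(1 - 1*(-180)) + 18392 = 4*(-180)*(1 + 180) + 18392 = 4*(-180)*181 + 18392 = -130320 + 18392 = -111928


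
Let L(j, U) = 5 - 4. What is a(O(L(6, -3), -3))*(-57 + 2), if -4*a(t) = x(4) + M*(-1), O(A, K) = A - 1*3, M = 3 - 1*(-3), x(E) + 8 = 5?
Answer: -495/4 ≈ -123.75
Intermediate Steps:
x(E) = -3 (x(E) = -8 + 5 = -3)
L(j, U) = 1
M = 6 (M = 3 + 3 = 6)
O(A, K) = -3 + A (O(A, K) = A - 3 = -3 + A)
a(t) = 9/4 (a(t) = -(-3 + 6*(-1))/4 = -(-3 - 6)/4 = -¼*(-9) = 9/4)
a(O(L(6, -3), -3))*(-57 + 2) = 9*(-57 + 2)/4 = (9/4)*(-55) = -495/4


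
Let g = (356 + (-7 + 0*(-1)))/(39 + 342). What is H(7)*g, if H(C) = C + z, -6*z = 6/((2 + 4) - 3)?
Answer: 6980/1143 ≈ 6.1067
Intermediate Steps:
z = -1/3 (z = -1/((2 + 4) - 3) = -1/(6 - 3) = -1/3 ≈ -0.33333)
H(C) = -1/3 + C (H(C) = C - 1/3 = -1/3 + C)
g = 349/381 (g = (356 + (-7 + 0))/381 = (356 - 7)*(1/381) = 349*(1/381) = 349/381 ≈ 0.91601)
H(7)*g = (-1/3 + 7)*(349/381) = (20/3)*(349/381) = 6980/1143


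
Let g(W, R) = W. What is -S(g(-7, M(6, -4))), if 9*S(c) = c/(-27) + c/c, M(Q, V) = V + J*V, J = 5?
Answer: -34/243 ≈ -0.13992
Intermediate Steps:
M(Q, V) = 6*V (M(Q, V) = V + 5*V = 6*V)
S(c) = ⅑ - c/243 (S(c) = (c/(-27) + c/c)/9 = (c*(-1/27) + 1)/9 = (-c/27 + 1)/9 = (1 - c/27)/9 = ⅑ - c/243)
-S(g(-7, M(6, -4))) = -(⅑ - 1/243*(-7)) = -(⅑ + 7/243) = -1*34/243 = -34/243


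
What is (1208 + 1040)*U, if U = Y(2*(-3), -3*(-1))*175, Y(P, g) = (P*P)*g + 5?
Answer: 44454200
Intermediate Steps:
Y(P, g) = 5 + g*P² (Y(P, g) = P²*g + 5 = g*P² + 5 = 5 + g*P²)
U = 19775 (U = (5 + (-3*(-1))*(2*(-3))²)*175 = (5 + 3*(-6)²)*175 = (5 + 3*36)*175 = (5 + 108)*175 = 113*175 = 19775)
(1208 + 1040)*U = (1208 + 1040)*19775 = 2248*19775 = 44454200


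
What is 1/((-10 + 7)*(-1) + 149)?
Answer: 1/152 ≈ 0.0065789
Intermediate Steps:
1/((-10 + 7)*(-1) + 149) = 1/(-3*(-1) + 149) = 1/(3 + 149) = 1/152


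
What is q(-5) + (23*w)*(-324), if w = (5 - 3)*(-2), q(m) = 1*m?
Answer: 29803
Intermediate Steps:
q(m) = m
w = -4 (w = 2*(-2) = -4)
q(-5) + (23*w)*(-324) = -5 + (23*(-4))*(-324) = -5 - 92*(-324) = -5 + 29808 = 29803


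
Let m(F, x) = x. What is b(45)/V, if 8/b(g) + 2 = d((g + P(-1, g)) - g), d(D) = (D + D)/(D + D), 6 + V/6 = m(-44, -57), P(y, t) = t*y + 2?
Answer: 4/189 ≈ 0.021164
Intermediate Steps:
P(y, t) = 2 + t*y
V = -378 (V = -36 + 6*(-57) = -36 - 342 = -378)
d(D) = 1 (d(D) = (2*D)/((2*D)) = (2*D)*(1/(2*D)) = 1)
b(g) = -8 (b(g) = 8/(-2 + 1) = 8/(-1) = 8*(-1) = -8)
b(45)/V = -8/(-378) = -8*(-1/378) = 4/189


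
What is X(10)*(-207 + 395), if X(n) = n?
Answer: 1880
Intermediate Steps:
X(10)*(-207 + 395) = 10*(-207 + 395) = 10*188 = 1880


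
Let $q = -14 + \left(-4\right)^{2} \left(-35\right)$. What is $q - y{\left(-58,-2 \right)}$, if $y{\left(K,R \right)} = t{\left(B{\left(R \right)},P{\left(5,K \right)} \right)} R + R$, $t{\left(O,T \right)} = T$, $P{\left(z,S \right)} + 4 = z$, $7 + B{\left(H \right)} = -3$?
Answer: $-570$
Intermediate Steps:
$B{\left(H \right)} = -10$ ($B{\left(H \right)} = -7 - 3 = -10$)
$P{\left(z,S \right)} = -4 + z$
$q = -574$ ($q = -14 + 16 \left(-35\right) = -14 - 560 = -574$)
$y{\left(K,R \right)} = 2 R$ ($y{\left(K,R \right)} = \left(-4 + 5\right) R + R = 1 R + R = R + R = 2 R$)
$q - y{\left(-58,-2 \right)} = -574 - 2 \left(-2\right) = -574 - -4 = -574 + 4 = -570$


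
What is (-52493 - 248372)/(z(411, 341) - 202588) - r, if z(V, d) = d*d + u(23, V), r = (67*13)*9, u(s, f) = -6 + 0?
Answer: -676306742/86313 ≈ -7835.5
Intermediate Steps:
u(s, f) = -6
r = 7839 (r = 871*9 = 7839)
z(V, d) = -6 + d² (z(V, d) = d*d - 6 = d² - 6 = -6 + d²)
(-52493 - 248372)/(z(411, 341) - 202588) - r = (-52493 - 248372)/((-6 + 341²) - 202588) - 1*7839 = -300865/((-6 + 116281) - 202588) - 7839 = -300865/(116275 - 202588) - 7839 = -300865/(-86313) - 7839 = -300865*(-1/86313) - 7839 = 300865/86313 - 7839 = -676306742/86313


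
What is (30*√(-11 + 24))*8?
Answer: 240*√13 ≈ 865.33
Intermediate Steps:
(30*√(-11 + 24))*8 = (30*√13)*8 = 240*√13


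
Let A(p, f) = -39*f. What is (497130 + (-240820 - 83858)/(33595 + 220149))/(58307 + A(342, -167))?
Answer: 9010245003/1174834720 ≈ 7.6694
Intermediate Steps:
(497130 + (-240820 - 83858)/(33595 + 220149))/(58307 + A(342, -167)) = (497130 + (-240820 - 83858)/(33595 + 220149))/(58307 - 39*(-167)) = (497130 - 324678/253744)/(58307 + 6513) = (497130 - 324678*1/253744)/64820 = (497130 - 162339/126872)*(1/64820) = (63071715021/126872)*(1/64820) = 9010245003/1174834720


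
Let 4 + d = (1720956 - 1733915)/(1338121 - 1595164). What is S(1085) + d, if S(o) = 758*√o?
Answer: -1015213/257043 + 758*√1085 ≈ 24964.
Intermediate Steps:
d = -1015213/257043 (d = -4 + (1720956 - 1733915)/(1338121 - 1595164) = -4 - 12959/(-257043) = -4 - 12959*(-1/257043) = -4 + 12959/257043 = -1015213/257043 ≈ -3.9496)
S(1085) + d = 758*√1085 - 1015213/257043 = -1015213/257043 + 758*√1085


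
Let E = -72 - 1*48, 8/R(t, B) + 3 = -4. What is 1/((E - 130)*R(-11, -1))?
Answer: 7/2000 ≈ 0.0035000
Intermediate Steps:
R(t, B) = -8/7 (R(t, B) = 8/(-3 - 4) = 8/(-7) = 8*(-1/7) = -8/7)
E = -120 (E = -72 - 48 = -120)
1/((E - 130)*R(-11, -1)) = 1/((-120 - 130)*(-8/7)) = 1/(-250*(-8/7)) = 1/(2000/7) = 7/2000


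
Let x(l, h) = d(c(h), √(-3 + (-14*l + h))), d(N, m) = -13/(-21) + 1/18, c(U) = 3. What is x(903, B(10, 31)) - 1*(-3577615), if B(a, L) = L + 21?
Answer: 450779575/126 ≈ 3.5776e+6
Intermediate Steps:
B(a, L) = 21 + L
d(N, m) = 85/126 (d(N, m) = -13*(-1/21) + 1*(1/18) = 13/21 + 1/18 = 85/126)
x(l, h) = 85/126
x(903, B(10, 31)) - 1*(-3577615) = 85/126 - 1*(-3577615) = 85/126 + 3577615 = 450779575/126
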